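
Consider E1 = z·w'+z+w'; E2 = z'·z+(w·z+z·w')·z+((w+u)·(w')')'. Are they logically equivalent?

Yes

E1: z·w'+z+w'
    = z+w'   — absorption
E2: z'·z+(w·z+z·w')·z+((w+u)·(w')')'
    = z'·z+z·z+((w+u)·(w')')'   — distribution
    = z'·z+z·z+((w+u)·w)'   — double negation
    = z+((w+u)·w)'   — distribution
    = z+w'   — absorption
Both reduce to z+w', so they are equivalent.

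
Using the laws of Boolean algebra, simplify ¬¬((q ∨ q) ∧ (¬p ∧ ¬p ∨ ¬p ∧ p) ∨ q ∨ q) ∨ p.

¬¬((q ∨ q) ∧ (¬p ∧ ¬p ∨ ¬p ∧ p) ∨ q ∨ q) ∨ p
= (q ∨ q) ∧ (¬p ∧ ¬p ∨ ¬p ∧ p) ∨ q ∨ q ∨ p   [double negation]
= (q ∨ q) ∧ ¬p ∨ q ∨ q ∨ p   [distribution]
= q ∨ q ∨ p   [absorption]
= q ∨ p   [idempotence]

q ∨ p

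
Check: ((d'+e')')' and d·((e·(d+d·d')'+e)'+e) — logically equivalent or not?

E1: ((d'+e')')'
    = d'+e'   — double negation
E2: d·((e·(d+d·d')'+e)'+e)
    = d·((e·d'+e)'+e)   — complement / identity
    = d·(e'+e)   — absorption
    = d   — complement / identity
These differ: at d=0, e=1, E1 = 1 but E2 = 0.

No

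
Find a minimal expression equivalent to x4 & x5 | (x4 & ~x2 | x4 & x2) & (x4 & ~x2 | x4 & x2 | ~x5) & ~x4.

x4 & x5 | (x4 & ~x2 | x4 & x2) & (x4 & ~x2 | x4 & x2 | ~x5) & ~x4
= x4 & x5 | (x4 & ~x2 | x4 & x2) & ~x4   [absorption]
= x4 & x5 | x4 & ~x4   [distribution]
= x4 & x5   [complement / identity]

x4 & x5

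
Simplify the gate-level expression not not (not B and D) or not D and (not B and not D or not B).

not B

not not (not B and D) or not D and (not B and not D or not B)
= not B and D or not D and (not B and not D or not B)   — double negation
= not B and D or not D and not B   — absorption
= not B   — distribution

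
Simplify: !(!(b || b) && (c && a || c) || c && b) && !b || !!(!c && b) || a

!c || a

!(!(b || b) && (c && a || c) || c && b) && !b || !!(!c && b) || a
= !(!b && (c && a || c) || c && b) && !b || !!(!c && b) || a   — idempotence
= !(!b && c || c && b) && !b || !!(!c && b) || a   — absorption
= !c && !b || !!(!c && b) || a   — distribution
= !c && !b || !c && b || a   — double negation
= !c || a   — distribution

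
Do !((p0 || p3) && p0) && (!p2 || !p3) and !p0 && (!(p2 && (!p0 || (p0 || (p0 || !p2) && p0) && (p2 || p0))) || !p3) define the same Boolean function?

Yes

E1: !((p0 || p3) && p0) && (!p2 || !p3)
    = !p0 && (!p2 || !p3)   — absorption
E2: !p0 && (!(p2 && (!p0 || (p0 || (p0 || !p2) && p0) && (p2 || p0))) || !p3)
    = !p0 && (!(p2 && (!p0 || (p0 || !p2) && p0 && p2 || p0)) || !p3)   — distribution
    = !p0 && (!(p2 && (!p0 || p0 && p2 || p0)) || !p3)   — absorption
    = !p0 && (!(p2 && (!p0 || p0)) || !p3)   — absorption
    = !p0 && (!p2 || !p3)   — complement / identity
Both reduce to !p0 && (!p2 || !p3), so they are equivalent.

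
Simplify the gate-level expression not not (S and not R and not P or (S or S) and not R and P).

not not (S and not R and not P or (S or S) and not R and P)
= not not (S and not R and not P or S and not R and P)   [idempotence]
= not not (S and not R)   [distribution]
= S and not R   [double negation]

S and not R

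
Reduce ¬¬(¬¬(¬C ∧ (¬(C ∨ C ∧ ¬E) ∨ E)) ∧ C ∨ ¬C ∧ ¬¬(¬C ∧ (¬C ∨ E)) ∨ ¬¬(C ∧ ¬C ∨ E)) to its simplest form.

¬C ∨ E

¬¬(¬¬(¬C ∧ (¬(C ∨ C ∧ ¬E) ∨ E)) ∧ C ∨ ¬C ∧ ¬¬(¬C ∧ (¬C ∨ E)) ∨ ¬¬(C ∧ ¬C ∨ E))
= ¬¬(¬¬(¬C ∧ (¬C ∨ E)) ∧ C ∨ ¬C ∧ ¬¬(¬C ∧ (¬C ∨ E)) ∨ ¬¬(C ∧ ¬C ∨ E))   (absorption)
= ¬¬(¬¬(¬C ∧ (¬C ∨ E)) ∨ ¬¬(C ∧ ¬C ∨ E))   (distribution)
= ¬¬(¬¬(¬C ∧ (¬C ∨ E)) ∨ ¬¬E)   (complement / identity)
= ¬(¬(¬C ∧ (¬C ∨ E)) ∧ ¬E)   (De Morgan)
= ¬C ∧ (¬C ∨ E) ∨ E   (De Morgan)
= ¬C ∨ E   (absorption)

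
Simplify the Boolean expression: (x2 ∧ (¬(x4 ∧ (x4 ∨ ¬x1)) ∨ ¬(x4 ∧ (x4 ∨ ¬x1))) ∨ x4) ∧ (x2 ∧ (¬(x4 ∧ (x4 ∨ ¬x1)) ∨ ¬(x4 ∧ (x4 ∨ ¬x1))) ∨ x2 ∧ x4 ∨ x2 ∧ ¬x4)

(x2 ∧ (¬(x4 ∧ (x4 ∨ ¬x1)) ∨ ¬(x4 ∧ (x4 ∨ ¬x1))) ∨ x4) ∧ (x2 ∧ (¬(x4 ∧ (x4 ∨ ¬x1)) ∨ ¬(x4 ∧ (x4 ∨ ¬x1))) ∨ x2 ∧ x4 ∨ x2 ∧ ¬x4)
= x2 ∧ (¬(x4 ∧ (x4 ∨ ¬x1)) ∨ ¬(x4 ∧ (x4 ∨ ¬x1))) ∨ x4 ∧ (x2 ∧ x4 ∨ x2 ∧ ¬x4)   (distribution)
= x2 ∧ (¬(x4 ∧ (x4 ∨ ¬x1)) ∨ ¬(x4 ∧ (x4 ∨ ¬x1))) ∨ x4 ∧ x2   (distribution)
= x2 ∧ ¬(x4 ∧ (x4 ∨ ¬x1)) ∨ x4 ∧ x2   (idempotence)
= x2 ∧ ¬x4 ∨ x4 ∧ x2   (absorption)
= x2   (distribution)

x2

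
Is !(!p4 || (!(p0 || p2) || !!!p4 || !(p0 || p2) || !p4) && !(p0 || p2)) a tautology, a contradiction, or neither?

!(!p4 || (!(p0 || p2) || !!!p4 || !(p0 || p2) || !p4) && !(p0 || p2))
= !(!p4 || (!(p0 || p2) || !p4 || !(p0 || p2) || !p4) && !(p0 || p2))   (double negation)
= !(!p4 || (!(p0 || p2) || !p4) && !(p0 || p2))   (idempotence)
= !(!p4 || !(p0 || p2))   (absorption)
= p4 && (p0 || p2)   (De Morgan)
This depends on p0, p2, p4, so it is not a constant.

neither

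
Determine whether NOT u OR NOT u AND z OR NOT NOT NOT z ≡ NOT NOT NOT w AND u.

E1: NOT u OR NOT u AND z OR NOT NOT NOT z
    = NOT u OR NOT u AND z OR NOT z
    = NOT u OR NOT z
E2: NOT NOT NOT w AND u
    = NOT w AND u
These differ: at u=0, w=1, z=0, E1 = 1 but E2 = 0.

No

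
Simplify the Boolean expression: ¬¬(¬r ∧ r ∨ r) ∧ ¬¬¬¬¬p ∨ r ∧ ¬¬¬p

r ∧ ¬p

¬¬(¬r ∧ r ∨ r) ∧ ¬¬¬¬¬p ∨ r ∧ ¬¬¬p
= ¬¬r ∧ ¬¬¬¬¬p ∨ r ∧ ¬¬¬p   — complement / identity
= r ∧ ¬¬¬¬¬p ∨ r ∧ ¬¬¬p   — double negation
= r ∧ ¬¬¬p ∨ r ∧ ¬¬¬p   — double negation
= r ∧ ¬¬¬p   — idempotence
= r ∧ ¬p   — double negation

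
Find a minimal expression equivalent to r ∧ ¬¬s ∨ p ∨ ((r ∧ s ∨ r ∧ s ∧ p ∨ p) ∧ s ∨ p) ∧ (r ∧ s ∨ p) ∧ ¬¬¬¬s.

r ∧ ¬¬s ∨ p ∨ ((r ∧ s ∨ r ∧ s ∧ p ∨ p) ∧ s ∨ p) ∧ (r ∧ s ∨ p) ∧ ¬¬¬¬s
= r ∧ ¬¬s ∨ p ∨ ((r ∧ s ∨ p) ∧ s ∨ p) ∧ (r ∧ s ∨ p) ∧ ¬¬¬¬s   — absorption
= r ∧ ¬¬s ∨ p ∨ ((r ∧ s ∨ p) ∧ s ∨ p) ∧ (r ∧ s ∨ p) ∧ ¬¬s   — double negation
= r ∧ ¬¬s ∨ p ∨ ((r ∧ s ∨ p) ∧ s ∨ p) ∧ (r ∧ s ∨ p) ∧ s   — double negation
= r ∧ ¬¬s ∨ p ∨ (r ∧ s ∨ p) ∧ s   — absorption
= r ∧ s ∨ p ∨ (r ∧ s ∨ p) ∧ s   — double negation
= r ∧ s ∨ p   — absorption

r ∧ s ∨ p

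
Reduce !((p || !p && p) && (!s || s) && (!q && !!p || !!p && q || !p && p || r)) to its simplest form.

!p

!((p || !p && p) && (!s || s) && (!q && !!p || !!p && q || !p && p || r))
= !((p || !p && p) && (!s || s) && (!!p || !p && p || r))   (distribution)
= !((p || !p && p) && (!s || s) && (p || !p && p || r))   (double negation)
= !((p || !p && p) && (p || !p && p || r))   (complement / identity)
= !(p || !p && p)   (absorption)
= !p   (complement / identity)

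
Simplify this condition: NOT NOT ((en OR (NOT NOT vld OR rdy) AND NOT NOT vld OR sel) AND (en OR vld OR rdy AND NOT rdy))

NOT NOT ((en OR (NOT NOT vld OR rdy) AND NOT NOT vld OR sel) AND (en OR vld OR rdy AND NOT rdy))
= NOT NOT ((en OR NOT NOT vld OR sel) AND (en OR vld OR rdy AND NOT rdy))   — absorption
= NOT NOT ((en OR vld OR sel) AND (en OR vld OR rdy AND NOT rdy))   — double negation
= NOT NOT ((en OR vld OR sel) AND (en OR vld))   — complement / identity
= NOT NOT (en OR vld)   — absorption
= en OR vld   — double negation

en OR vld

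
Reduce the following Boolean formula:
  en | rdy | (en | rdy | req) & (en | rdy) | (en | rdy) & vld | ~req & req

en | rdy | (en | rdy | req) & (en | rdy) | (en | rdy) & vld | ~req & req
= en | rdy | en | rdy | (en | rdy) & vld | ~req & req
= en | rdy | en | rdy | (en | rdy) & vld
= en | rdy | en | rdy
= en | rdy

en | rdy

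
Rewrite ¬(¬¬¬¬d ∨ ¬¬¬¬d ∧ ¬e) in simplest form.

¬(¬¬¬¬d ∨ ¬¬¬¬d ∧ ¬e)
= ¬¬¬¬¬d   [absorption]
= ¬¬¬d   [double negation]
= ¬d   [double negation]

¬d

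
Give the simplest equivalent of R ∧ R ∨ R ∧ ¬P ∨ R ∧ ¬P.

R ∧ R ∨ R ∧ ¬P ∨ R ∧ ¬P
= R ∧ R ∨ R ∧ ¬P   (idempotence)
= R ∧ (R ∨ ¬P)   (distribution)
= R   (absorption)

R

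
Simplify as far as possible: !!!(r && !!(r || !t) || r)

!r

!!!(r && !!(r || !t) || r)
= !(r && !!(r || !t) || r)   [double negation]
= !(r && (r || !t) || r)   [double negation]
= !(r || r)   [absorption]
= !r   [idempotence]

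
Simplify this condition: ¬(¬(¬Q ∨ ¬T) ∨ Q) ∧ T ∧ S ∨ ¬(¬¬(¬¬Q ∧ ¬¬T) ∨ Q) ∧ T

¬(¬(¬Q ∨ ¬T) ∨ Q) ∧ T ∧ S ∨ ¬(¬¬(¬¬Q ∧ ¬¬T) ∨ Q) ∧ T
= ¬(¬(¬Q ∨ ¬T) ∨ Q) ∧ T ∧ S ∨ ¬(¬(¬Q ∨ ¬T) ∨ Q) ∧ T   — De Morgan
= ¬(¬(¬Q ∨ ¬T) ∨ Q) ∧ T   — absorption
= ¬(Q ∧ T ∨ Q) ∧ T   — De Morgan
= ¬Q ∧ T   — absorption

¬Q ∧ T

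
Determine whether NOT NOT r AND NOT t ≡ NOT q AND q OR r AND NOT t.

E1: NOT NOT r AND NOT t
    = r AND NOT t   (double negation)
E2: NOT q AND q OR r AND NOT t
    = r AND NOT t   (complement / identity)
Both reduce to r AND NOT t, so they are equivalent.

Yes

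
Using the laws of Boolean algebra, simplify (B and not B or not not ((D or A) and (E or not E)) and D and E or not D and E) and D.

E and D

(B and not B or not not ((D or A) and (E or not E)) and D and E or not D and E) and D
= (B and not B or not not (D or A) and D and E or not D and E) and D
= (not not (D or A) and D and E or not D and E) and D
= ((D or A) and D and E or not D and E) and D
= (D and E or not D and E) and D
= E and D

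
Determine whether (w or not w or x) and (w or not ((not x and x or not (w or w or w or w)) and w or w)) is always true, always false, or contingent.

(w or not w or x) and (w or not ((not x and x or not (w or w or w or w)) and w or w))
= (w or not w or x) and (w or not ((not x and x or not (w or w)) and w or w))   — idempotence
= (w or not w or x) and (w or not (not (w or w) and w or w))   — complement / identity
= (w or not w or x) and (w or not (not w and w or w))   — idempotence
= (w or not w or x) and (w or not w)   — complement / identity
= w or not w   — absorption
= True   — complement

always true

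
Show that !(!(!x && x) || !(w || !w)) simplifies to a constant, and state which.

false

!(!(!x && x) || !(w || !w))
= !x && x && (w || !w)   — De Morgan
= !x && x   — complement / identity
= false   — complement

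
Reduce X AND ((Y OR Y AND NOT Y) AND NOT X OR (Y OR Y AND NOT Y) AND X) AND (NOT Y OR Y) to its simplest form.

X AND ((Y OR Y AND NOT Y) AND NOT X OR (Y OR Y AND NOT Y) AND X) AND (NOT Y OR Y)
= X AND ((Y OR Y AND NOT Y) AND NOT X OR (Y OR Y AND NOT Y) AND X)
= X AND (Y OR Y AND NOT Y)
= X AND Y

X AND Y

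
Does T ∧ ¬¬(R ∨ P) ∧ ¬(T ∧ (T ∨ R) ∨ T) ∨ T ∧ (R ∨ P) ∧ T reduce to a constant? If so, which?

no

T ∧ ¬¬(R ∨ P) ∧ ¬(T ∧ (T ∨ R) ∨ T) ∨ T ∧ (R ∨ P) ∧ T
= T ∧ (R ∨ P) ∧ ¬(T ∧ (T ∨ R) ∨ T) ∨ T ∧ (R ∨ P) ∧ T   (double negation)
= T ∧ (R ∨ P) ∧ ¬(T ∨ T) ∨ T ∧ (R ∨ P) ∧ T   (absorption)
= T ∧ (R ∨ P) ∧ ¬T ∨ T ∧ (R ∨ P) ∧ T   (idempotence)
= T ∧ (R ∨ P)   (distribution)
This depends on P, R, T, so it is not a constant.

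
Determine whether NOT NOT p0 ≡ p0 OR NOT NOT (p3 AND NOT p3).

E1: NOT NOT p0
    = p0
E2: p0 OR NOT NOT (p3 AND NOT p3)
    = p0 OR p3 AND NOT p3
    = p0
Both reduce to p0, so they are equivalent.

Yes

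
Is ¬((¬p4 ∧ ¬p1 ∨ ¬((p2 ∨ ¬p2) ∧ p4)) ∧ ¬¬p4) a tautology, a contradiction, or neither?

¬((¬p4 ∧ ¬p1 ∨ ¬((p2 ∨ ¬p2) ∧ p4)) ∧ ¬¬p4)
= ¬((¬p4 ∧ ¬p1 ∨ ¬p4) ∧ ¬¬p4)
= ¬(¬p4 ∧ ¬¬p4)
= p4 ∨ ¬p4
= True

tautology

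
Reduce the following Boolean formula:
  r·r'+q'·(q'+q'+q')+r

q'+r

r·r'+q'·(q'+q'+q')+r
= r·r'+q'·(q'+q')+r   (idempotence)
= r·r'+q'·q'+r   (idempotence)
= r·r'+q'+r   (idempotence)
= q'+r   (complement / identity)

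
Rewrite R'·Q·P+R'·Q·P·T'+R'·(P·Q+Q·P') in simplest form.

R'·Q·P+R'·Q·P·T'+R'·(P·Q+Q·P')
= R'·Q·P+R'·Q·P·T'+R'·Q   (distribution)
= R'·Q·P+R'·Q   (absorption)
= R'·Q   (absorption)

R'·Q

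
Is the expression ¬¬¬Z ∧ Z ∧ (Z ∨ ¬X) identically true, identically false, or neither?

identically false

¬¬¬Z ∧ Z ∧ (Z ∨ ¬X)
= ¬¬¬Z ∧ Z   (absorption)
= ¬Z ∧ Z   (double negation)
= False   (complement)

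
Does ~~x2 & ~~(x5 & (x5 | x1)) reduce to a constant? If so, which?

~~x2 & ~~(x5 & (x5 | x1))
= ~~x2 & ~~x5   — absorption
= x2 & ~~x5   — double negation
= x2 & x5   — double negation
This depends on x2, x5, so it is not a constant.

no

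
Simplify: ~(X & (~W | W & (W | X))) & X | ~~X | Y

X | Y

~(X & (~W | W & (W | X))) & X | ~~X | Y
= ~(X & (~W | W)) & X | ~~X | Y   (absorption)
= ~X & X | ~~X | Y   (complement / identity)
= ~X & X | X | Y   (double negation)
= X | Y   (complement / identity)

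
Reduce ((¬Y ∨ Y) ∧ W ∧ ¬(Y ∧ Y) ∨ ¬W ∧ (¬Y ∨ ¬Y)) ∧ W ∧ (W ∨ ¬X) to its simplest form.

((¬Y ∨ Y) ∧ W ∧ ¬(Y ∧ Y) ∨ ¬W ∧ (¬Y ∨ ¬Y)) ∧ W ∧ (W ∨ ¬X)
= ((¬Y ∨ Y) ∧ W ∧ ¬(Y ∧ Y) ∨ ¬W ∧ (¬Y ∨ ¬Y)) ∧ W   — absorption
= ((¬Y ∨ Y) ∧ W ∧ ¬(Y ∧ Y) ∨ ¬W ∧ ¬Y) ∧ W   — idempotence
= (W ∧ ¬(Y ∧ Y) ∨ ¬W ∧ ¬Y) ∧ W   — complement / identity
= (W ∧ ¬Y ∨ ¬W ∧ ¬Y) ∧ W   — idempotence
= ¬Y ∧ W   — distribution

¬Y ∧ W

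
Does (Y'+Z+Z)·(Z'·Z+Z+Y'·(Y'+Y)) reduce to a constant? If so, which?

(Y'+Z+Z)·(Z'·Z+Z+Y'·(Y'+Y))
= (Y'+Z+Z)·(Z'·Z+Z+Y')   (complement / identity)
= (Y'+Z+Z)·(Z+Y')   (complement / identity)
= Z+(Y'+Z)·Y'   (distribution)
= Z+Y'   (absorption)
This depends on Y, Z, so it is not a constant.

no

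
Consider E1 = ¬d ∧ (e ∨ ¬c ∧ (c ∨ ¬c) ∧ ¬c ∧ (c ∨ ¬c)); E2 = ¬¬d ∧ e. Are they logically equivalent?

No

E1: ¬d ∧ (e ∨ ¬c ∧ (c ∨ ¬c) ∧ ¬c ∧ (c ∨ ¬c))
    = ¬d ∧ (e ∨ ¬c ∧ (c ∨ ¬c))   (idempotence)
    = ¬d ∧ (e ∨ ¬c)   (complement / identity)
E2: ¬¬d ∧ e
    = d ∧ e   (double negation)
These differ: at c=0, d=1, e=1, E1 = 0 but E2 = 1.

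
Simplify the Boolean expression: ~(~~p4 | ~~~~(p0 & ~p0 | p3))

~(~~p4 | ~~~~(p0 & ~p0 | p3))
= ~(~~p4 | ~~(p0 & ~p0 | p3))   [double negation]
= ~p4 & ~(p0 & ~p0 | p3)   [De Morgan]
= ~p4 & ~p3   [complement / identity]

~p4 & ~p3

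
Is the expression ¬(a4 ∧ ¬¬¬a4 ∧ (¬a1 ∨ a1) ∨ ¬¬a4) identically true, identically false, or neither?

neither

¬(a4 ∧ ¬¬¬a4 ∧ (¬a1 ∨ a1) ∨ ¬¬a4)
= ¬(a4 ∧ ¬a4 ∧ (¬a1 ∨ a1) ∨ ¬¬a4)   — double negation
= ¬(a4 ∧ ¬a4 ∨ ¬¬a4)   — complement / identity
= ¬¬¬a4   — complement / identity
= ¬a4   — double negation
This depends on a4, so it is not a constant.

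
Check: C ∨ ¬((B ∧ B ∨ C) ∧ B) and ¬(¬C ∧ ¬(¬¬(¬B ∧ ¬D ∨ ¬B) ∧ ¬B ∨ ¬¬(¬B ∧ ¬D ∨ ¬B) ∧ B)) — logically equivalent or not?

Yes

E1: C ∨ ¬((B ∧ B ∨ C) ∧ B)
    = C ∨ ¬((B ∨ C) ∧ B)   [idempotence]
    = C ∨ ¬B   [absorption]
E2: ¬(¬C ∧ ¬(¬¬(¬B ∧ ¬D ∨ ¬B) ∧ ¬B ∨ ¬¬(¬B ∧ ¬D ∨ ¬B) ∧ B))
    = ¬(¬C ∧ ¬¬¬(¬B ∧ ¬D ∨ ¬B))   [distribution]
    = ¬(¬C ∧ ¬(¬B ∧ ¬D ∨ ¬B))   [double negation]
    = ¬(¬C ∧ ¬¬B)   [absorption]
    = C ∨ ¬B   [De Morgan]
Both reduce to C ∨ ¬B, so they are equivalent.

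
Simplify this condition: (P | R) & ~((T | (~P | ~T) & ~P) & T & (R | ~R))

(P | R) & ~((T | (~P | ~T) & ~P) & T & (R | ~R))
= (P | R) & ~((T | ~P) & T & (R | ~R))   (absorption)
= (P | R) & ~((T | ~P) & T)   (complement / identity)
= (P | R) & ~T   (absorption)

(P | R) & ~T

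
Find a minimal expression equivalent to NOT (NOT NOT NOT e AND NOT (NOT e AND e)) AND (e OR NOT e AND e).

e

NOT (NOT NOT NOT e AND NOT (NOT e AND e)) AND (e OR NOT e AND e)
= NOT (NOT e AND NOT (NOT e AND e)) AND (e OR NOT e AND e)   — double negation
= (e OR NOT e AND e) AND (e OR NOT e AND e)   — De Morgan
= e OR NOT e AND e   — idempotence
= e   — complement / identity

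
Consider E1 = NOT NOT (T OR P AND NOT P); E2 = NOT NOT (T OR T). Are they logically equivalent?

Yes

E1: NOT NOT (T OR P AND NOT P)
    = NOT NOT T   (complement / identity)
    = T   (double negation)
E2: NOT NOT (T OR T)
    = NOT NOT T   (idempotence)
    = T   (double negation)
Both reduce to T, so they are equivalent.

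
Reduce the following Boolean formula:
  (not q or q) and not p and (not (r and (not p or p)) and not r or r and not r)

(not q or q) and not p and (not (r and (not p or p)) and not r or r and not r)
= (not q or q) and not p and (not r and not r or r and not r)
= (not q or q) and not p and not r
= not p and not r

not p and not r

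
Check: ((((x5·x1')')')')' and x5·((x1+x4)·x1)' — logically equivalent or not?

Yes

E1: ((((x5·x1')')')')'
    = ((x5·x1')')'   [double negation]
    = x5·x1'   [double negation]
E2: x5·((x1+x4)·x1)'
    = x5·x1'   [absorption]
Both reduce to x5·x1', so they are equivalent.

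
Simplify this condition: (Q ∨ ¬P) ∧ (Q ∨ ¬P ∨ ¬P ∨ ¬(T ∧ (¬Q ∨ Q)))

Q ∨ ¬P

(Q ∨ ¬P) ∧ (Q ∨ ¬P ∨ ¬P ∨ ¬(T ∧ (¬Q ∨ Q)))
= (Q ∨ ¬P) ∧ (Q ∨ ¬P ∨ ¬P ∨ ¬T)   (complement / identity)
= (Q ∨ ¬P) ∧ (Q ∨ ¬P ∨ ¬T)   (idempotence)
= Q ∨ ¬P   (absorption)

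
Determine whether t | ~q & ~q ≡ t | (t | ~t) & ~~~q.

E1: t | ~q & ~q
    = t | ~q   — idempotence
E2: t | (t | ~t) & ~~~q
    = t | ~~~q   — complement / identity
    = t | ~q   — double negation
Both reduce to t | ~q, so they are equivalent.

Yes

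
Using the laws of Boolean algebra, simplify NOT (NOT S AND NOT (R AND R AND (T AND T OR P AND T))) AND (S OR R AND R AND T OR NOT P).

NOT (NOT S AND NOT (R AND R AND (T AND T OR P AND T))) AND (S OR R AND R AND T OR NOT P)
= NOT (NOT S AND NOT (R AND R AND (T OR P) AND T)) AND (S OR R AND R AND T OR NOT P)
= NOT (NOT S AND NOT (R AND R AND T)) AND (S OR R AND R AND T OR NOT P)
= (S OR R AND R AND T) AND (S OR R AND R AND T OR NOT P)
= S OR R AND R AND T
= S OR R AND T

S OR R AND T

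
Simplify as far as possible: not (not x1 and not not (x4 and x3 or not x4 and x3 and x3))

not (not x1 and not not (x4 and x3 or not x4 and x3 and x3))
= not (not x1 and not not (x4 and x3 or not x4 and x3))   (idempotence)
= not (not x1 and not not x3)   (distribution)
= x1 or not x3   (De Morgan)

x1 or not x3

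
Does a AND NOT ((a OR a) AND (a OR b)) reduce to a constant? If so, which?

yes, False

a AND NOT ((a OR a) AND (a OR b))
= a AND NOT (a AND b OR a)   — distribution
= a AND NOT a   — absorption
= FALSE   — complement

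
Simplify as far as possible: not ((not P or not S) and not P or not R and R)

not ((not P or not S) and not P or not R and R)
= not ((not P or not S) and not P)   — complement / identity
= not not P   — absorption
= P   — double negation

P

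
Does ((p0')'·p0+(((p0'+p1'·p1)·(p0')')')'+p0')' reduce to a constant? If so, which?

yes, False

((p0')'·p0+(((p0'+p1'·p1)·(p0')')')'+p0')'
= ((p0')'·p0+(p0'+p1'·p1)·(p0')'+p0')'
= ((p0')'·p0+p0'·(p0')'+p0')'
= ((p0')'+p0')'
= p0'·p0
= 0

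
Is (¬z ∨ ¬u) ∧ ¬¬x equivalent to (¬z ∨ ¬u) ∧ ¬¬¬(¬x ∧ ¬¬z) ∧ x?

E1: (¬z ∨ ¬u) ∧ ¬¬x
    = (¬z ∨ ¬u) ∧ x
E2: (¬z ∨ ¬u) ∧ ¬¬¬(¬x ∧ ¬¬z) ∧ x
    = (¬z ∨ ¬u) ∧ ¬¬(x ∨ ¬z) ∧ x
    = (¬z ∨ ¬u) ∧ (x ∨ ¬z) ∧ x
    = (¬z ∨ ¬u) ∧ x
Both reduce to (¬z ∨ ¬u) ∧ x, so they are equivalent.

Yes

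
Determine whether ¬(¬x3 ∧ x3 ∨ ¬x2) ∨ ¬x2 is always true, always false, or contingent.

¬(¬x3 ∧ x3 ∨ ¬x2) ∨ ¬x2
= ¬¬x2 ∨ ¬x2   [complement / identity]
= x2 ∨ ¬x2   [double negation]
= True   [complement]

always true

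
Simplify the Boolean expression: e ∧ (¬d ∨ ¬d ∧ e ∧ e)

e ∧ ¬d

e ∧ (¬d ∨ ¬d ∧ e ∧ e)
= e ∧ (¬d ∨ ¬d ∧ e)
= e ∧ ¬d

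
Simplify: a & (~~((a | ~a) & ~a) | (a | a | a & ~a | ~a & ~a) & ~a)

0

a & (~~((a | ~a) & ~a) | (a | a | a & ~a | ~a & ~a) & ~a)
= a & (~~((a | ~a) & ~a) | (a | a | ~a) & ~a)   — distribution
= a & (~~((a | ~a) & ~a) | (a | ~a) & ~a)   — idempotence
= a & ((a | ~a) & ~a | (a | ~a) & ~a)   — double negation
= a & (a | ~a) & ~a   — idempotence
= a & ~a   — complement / identity
= 0   — complement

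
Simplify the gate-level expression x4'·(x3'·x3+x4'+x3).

x4'·(x3'·x3+x4'+x3)
= x4'·(x4'+x3)   (complement / identity)
= x4'   (absorption)

x4'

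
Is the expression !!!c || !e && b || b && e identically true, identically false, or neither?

neither

!!!c || !e && b || b && e
= !c || !e && b || b && e   [double negation]
= !c || b   [distribution]
This depends on b, c, so it is not a constant.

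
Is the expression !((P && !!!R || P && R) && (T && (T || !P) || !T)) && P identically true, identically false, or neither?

identically false

!((P && !!!R || P && R) && (T && (T || !P) || !T)) && P
= !((P && !R || P && R) && (T && (T || !P) || !T)) && P   (double negation)
= !(P && (T && (T || !P) || !T)) && P   (distribution)
= !(P && (T || !T)) && P   (absorption)
= !P && P   (complement / identity)
= false   (complement)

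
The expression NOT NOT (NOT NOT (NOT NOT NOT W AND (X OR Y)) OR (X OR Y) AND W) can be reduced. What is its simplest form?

NOT NOT (NOT NOT (NOT NOT NOT W AND (X OR Y)) OR (X OR Y) AND W)
= NOT NOT (NOT NOT (NOT W AND (X OR Y)) OR (X OR Y) AND W)   (double negation)
= NOT NOT (NOT W AND (X OR Y) OR (X OR Y) AND W)   (double negation)
= NOT NOT (X OR Y)   (distribution)
= X OR Y   (double negation)

X OR Y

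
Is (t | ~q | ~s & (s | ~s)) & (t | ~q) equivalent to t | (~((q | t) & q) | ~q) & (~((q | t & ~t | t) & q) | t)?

Yes

E1: (t | ~q | ~s & (s | ~s)) & (t | ~q)
    = (t | ~q | ~s) & (t | ~q)
    = t | ~q
E2: t | (~((q | t) & q) | ~q) & (~((q | t & ~t | t) & q) | t)
    = t | (~((q | t) & q) | ~q) & (~((q | t) & q) | t)
    = t | ~((q | t) & q) | ~q & t
    = t | ~q | ~q & t
    = t | ~q
Both reduce to t | ~q, so they are equivalent.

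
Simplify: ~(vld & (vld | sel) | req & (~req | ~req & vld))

~(vld & (vld | sel) | req & (~req | ~req & vld))
= ~(vld & (vld | sel) | req & ~req)   (absorption)
= ~(vld & (vld | sel))   (complement / identity)
= ~vld   (absorption)

~vld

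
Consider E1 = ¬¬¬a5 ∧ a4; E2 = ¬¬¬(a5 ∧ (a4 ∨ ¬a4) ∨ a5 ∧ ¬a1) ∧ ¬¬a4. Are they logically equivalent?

E1: ¬¬¬a5 ∧ a4
    = ¬a5 ∧ a4
E2: ¬¬¬(a5 ∧ (a4 ∨ ¬a4) ∨ a5 ∧ ¬a1) ∧ ¬¬a4
    = ¬¬¬(a5 ∧ (a4 ∨ ¬a4) ∨ a5 ∧ ¬a1) ∧ a4
    = ¬(a5 ∧ (a4 ∨ ¬a4) ∨ a5 ∧ ¬a1) ∧ a4
    = ¬(a5 ∨ a5 ∧ ¬a1) ∧ a4
    = ¬a5 ∧ a4
Both reduce to ¬a5 ∧ a4, so they are equivalent.

Yes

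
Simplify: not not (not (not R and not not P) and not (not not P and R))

not not (not (not R and not not P) and not (not not P and R))
= not (not R and not not P or not not P and R)   [De Morgan]
= not not not P   [distribution]
= not P   [double negation]

not P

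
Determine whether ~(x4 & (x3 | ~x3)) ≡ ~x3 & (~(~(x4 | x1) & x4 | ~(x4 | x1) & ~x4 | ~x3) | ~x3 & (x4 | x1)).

E1: ~(x4 & (x3 | ~x3))
    = ~x4   [complement / identity]
E2: ~x3 & (~(~(x4 | x1) & x4 | ~(x4 | x1) & ~x4 | ~x3) | ~x3 & (x4 | x1))
    = ~x3 & (~(~(x4 | x1) | ~x3) | ~x3 & (x4 | x1))   [distribution]
    = ~x3 & ((x4 | x1) & x3 | ~x3 & (x4 | x1))   [De Morgan]
    = ~x3 & (x4 | x1)   [distribution]
These differ: at x1=0, x3=1, x4=0, E1 = 1 but E2 = 0.

No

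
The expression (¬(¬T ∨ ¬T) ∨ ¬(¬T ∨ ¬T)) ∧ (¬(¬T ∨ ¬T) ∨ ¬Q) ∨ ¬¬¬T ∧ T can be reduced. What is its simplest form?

T

(¬(¬T ∨ ¬T) ∨ ¬(¬T ∨ ¬T)) ∧ (¬(¬T ∨ ¬T) ∨ ¬Q) ∨ ¬¬¬T ∧ T
= ¬(¬T ∨ ¬T) ∧ (¬(¬T ∨ ¬T) ∨ ¬Q) ∨ ¬¬¬T ∧ T   (idempotence)
= ¬(¬T ∨ ¬T) ∨ ¬¬¬T ∧ T   (absorption)
= ¬(¬T ∨ ¬T) ∨ ¬T ∧ T   (double negation)
= T ∧ T ∨ ¬T ∧ T   (De Morgan)
= T   (distribution)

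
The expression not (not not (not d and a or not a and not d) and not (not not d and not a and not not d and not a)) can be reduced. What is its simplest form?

d

not (not not (not d and a or not a and not d) and not (not not d and not a and not not d and not a))
= not (not d and a or not a and not d) or not not d and not a and not not d and not a
= not not d or not not d and not a and not not d and not a
= not not d or not not d and not a
= not not d
= d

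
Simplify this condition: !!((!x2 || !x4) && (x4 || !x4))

!!((!x2 || !x4) && (x4 || !x4))
= !!(!x2 || !x4)   [complement / identity]
= !x2 || !x4   [double negation]

!x2 || !x4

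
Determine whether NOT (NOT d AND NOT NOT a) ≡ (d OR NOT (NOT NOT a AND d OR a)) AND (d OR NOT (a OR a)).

E1: NOT (NOT d AND NOT NOT a)
    = d OR NOT a   — De Morgan
E2: (d OR NOT (NOT NOT a AND d OR a)) AND (d OR NOT (a OR a))
    = (d OR NOT (a AND d OR a)) AND (d OR NOT (a OR a))   — double negation
    = (d OR NOT a) AND (d OR NOT (a OR a))   — absorption
    = (d OR NOT a) AND (d OR NOT a)   — idempotence
    = d OR NOT a   — idempotence
Both reduce to d OR NOT a, so they are equivalent.

Yes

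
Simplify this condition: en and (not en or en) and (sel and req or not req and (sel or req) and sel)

en and sel

en and (not en or en) and (sel and req or not req and (sel or req) and sel)
= en and (not en or en) and (sel and req or not req and sel)   [absorption]
= en and (not en or en) and sel   [distribution]
= en and sel   [complement / identity]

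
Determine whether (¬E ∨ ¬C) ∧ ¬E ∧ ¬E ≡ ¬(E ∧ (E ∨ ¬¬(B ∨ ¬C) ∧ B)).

E1: (¬E ∨ ¬C) ∧ ¬E ∧ ¬E
    = (¬E ∨ ¬C) ∧ ¬E
    = ¬E
E2: ¬(E ∧ (E ∨ ¬¬(B ∨ ¬C) ∧ B))
    = ¬(E ∧ (E ∨ (B ∨ ¬C) ∧ B))
    = ¬(E ∧ (E ∨ B))
    = ¬E
Both reduce to ¬E, so they are equivalent.

Yes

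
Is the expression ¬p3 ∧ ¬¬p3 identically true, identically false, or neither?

identically false

¬p3 ∧ ¬¬p3
= ¬p3 ∧ p3
= False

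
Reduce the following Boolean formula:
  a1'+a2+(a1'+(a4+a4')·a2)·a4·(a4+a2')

a1'+a2+(a1'+(a4+a4')·a2)·a4·(a4+a2')
= a1'+a2+(a1'+(a4+a4')·a2)·a4   [absorption]
= a1'+a2+(a1'+a2)·a4   [complement / identity]
= a1'+a2   [absorption]

a1'+a2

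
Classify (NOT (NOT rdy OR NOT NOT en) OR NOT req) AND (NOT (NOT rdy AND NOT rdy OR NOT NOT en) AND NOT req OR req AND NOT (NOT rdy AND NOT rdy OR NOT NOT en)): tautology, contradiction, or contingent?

contingent

(NOT (NOT rdy OR NOT NOT en) OR NOT req) AND (NOT (NOT rdy AND NOT rdy OR NOT NOT en) AND NOT req OR req AND NOT (NOT rdy AND NOT rdy OR NOT NOT en))
= (NOT (NOT rdy OR NOT NOT en) OR NOT req) AND NOT (NOT rdy AND NOT rdy OR NOT NOT en)   (distribution)
= (NOT (NOT rdy OR NOT NOT en) OR NOT req) AND NOT (NOT rdy OR NOT NOT en)   (idempotence)
= NOT (NOT rdy OR NOT NOT en)   (absorption)
= rdy AND NOT en   (De Morgan)
This depends on en, rdy, so it is not a constant.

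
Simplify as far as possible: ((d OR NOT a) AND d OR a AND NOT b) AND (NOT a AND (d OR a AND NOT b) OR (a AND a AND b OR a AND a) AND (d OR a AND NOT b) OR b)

d OR a AND NOT b

((d OR NOT a) AND d OR a AND NOT b) AND (NOT a AND (d OR a AND NOT b) OR (a AND a AND b OR a AND a) AND (d OR a AND NOT b) OR b)
= (d OR a AND NOT b) AND (NOT a AND (d OR a AND NOT b) OR (a AND a AND b OR a AND a) AND (d OR a AND NOT b) OR b)   — absorption
= (d OR a AND NOT b) AND (NOT a AND (d OR a AND NOT b) OR a AND a AND (d OR a AND NOT b) OR b)   — absorption
= (d OR a AND NOT b) AND (NOT a AND (d OR a AND NOT b) OR a AND (d OR a AND NOT b) OR b)   — idempotence
= (d OR a AND NOT b) AND (d OR a AND NOT b OR b)   — distribution
= d OR a AND NOT b   — absorption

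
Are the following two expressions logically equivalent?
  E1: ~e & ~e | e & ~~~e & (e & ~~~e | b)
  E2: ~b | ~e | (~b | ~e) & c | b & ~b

No

E1: ~e & ~e | e & ~~~e & (e & ~~~e | b)
    = ~e & ~e | e & ~~~e
    = ~e & ~e | e & ~e
    = ~e
E2: ~b | ~e | (~b | ~e) & c | b & ~b
    = ~b | ~e | b & ~b
    = ~b | ~e
These differ: at b=0, c=0, e=1, E1 = 0 but E2 = 1.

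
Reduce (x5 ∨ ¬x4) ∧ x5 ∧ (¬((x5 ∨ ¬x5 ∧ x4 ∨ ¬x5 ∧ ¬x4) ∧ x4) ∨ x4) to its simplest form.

(x5 ∨ ¬x4) ∧ x5 ∧ (¬((x5 ∨ ¬x5 ∧ x4 ∨ ¬x5 ∧ ¬x4) ∧ x4) ∨ x4)
= x5 ∧ (¬((x5 ∨ ¬x5 ∧ x4 ∨ ¬x5 ∧ ¬x4) ∧ x4) ∨ x4)
= x5 ∧ (¬((x5 ∨ ¬x5) ∧ x4) ∨ x4)
= x5 ∧ (¬x4 ∨ x4)
= x5

x5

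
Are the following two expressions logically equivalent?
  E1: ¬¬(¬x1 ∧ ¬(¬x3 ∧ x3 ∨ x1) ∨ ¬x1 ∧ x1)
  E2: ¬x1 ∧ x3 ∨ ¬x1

E1: ¬¬(¬x1 ∧ ¬(¬x3 ∧ x3 ∨ x1) ∨ ¬x1 ∧ x1)
    = ¬¬(¬x1 ∧ ¬x1 ∨ ¬x1 ∧ x1)
    = ¬¬¬x1
    = ¬x1
E2: ¬x1 ∧ x3 ∨ ¬x1
    = ¬x1
Both reduce to ¬x1, so they are equivalent.

Yes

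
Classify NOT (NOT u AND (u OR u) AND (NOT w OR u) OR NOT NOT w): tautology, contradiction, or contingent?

NOT (NOT u AND (u OR u) AND (NOT w OR u) OR NOT NOT w)
= NOT (NOT u AND (u AND NOT w OR u) OR NOT NOT w)   — distribution
= NOT (NOT u AND (u AND NOT w OR u) OR w)   — double negation
= NOT (NOT u AND u OR w)   — absorption
= NOT w   — complement / identity
This depends on w, so it is not a constant.

contingent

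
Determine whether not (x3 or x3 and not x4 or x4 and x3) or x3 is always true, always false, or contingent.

not (x3 or x3 and not x4 or x4 and x3) or x3
= not (x3 or x3) or x3   [distribution]
= not x3 or x3   [idempotence]
= True   [complement]

always true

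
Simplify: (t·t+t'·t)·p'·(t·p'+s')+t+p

(t·t+t'·t)·p'·(t·p'+s')+t+p
= t·p'·(t·p'+s')+t+p   (distribution)
= t·p'+t+p   (absorption)
= t+p   (absorption)

t+p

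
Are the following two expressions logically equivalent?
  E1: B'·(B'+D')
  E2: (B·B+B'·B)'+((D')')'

E1: B'·(B'+D')
    = B'
E2: (B·B+B'·B)'+((D')')'
    = B'+((D')')'
    = B'+D'
These differ: at B=1, D=0, E1 = 0 but E2 = 1.

No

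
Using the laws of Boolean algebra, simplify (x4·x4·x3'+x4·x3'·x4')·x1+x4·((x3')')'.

(x4·x4·x3'+x4·x3'·x4')·x1+x4·((x3')')'
= (x4·x4·x3'+x4·x3'·x4')·x1+x4·x3'   — double negation
= x4·x3'·x1+x4·x3'   — distribution
= x4·x3'   — absorption

x4·x3'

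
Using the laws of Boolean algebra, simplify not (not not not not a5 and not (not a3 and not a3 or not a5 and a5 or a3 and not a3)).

not (not not not not a5 and not (not a3 and not a3 or not a5 and a5 or a3 and not a3))
= not (not not not not a5 and not (not a3 and not a3 or a3 and not a3))
= not not not a5 or not a3 and not a3 or a3 and not a3
= not not not a5 or not a3
= not a5 or not a3

not a5 or not a3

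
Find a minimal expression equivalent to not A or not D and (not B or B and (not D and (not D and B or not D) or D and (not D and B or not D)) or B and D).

not A or not D

not A or not D and (not B or B and (not D and (not D and B or not D) or D and (not D and B or not D)) or B and D)
= not A or not D and (not B or B and (not D and B or not D) or B and D)   — distribution
= not A or not D and (not B or B and not D or B and D)   — absorption
= not A or not D and (not B or B)   — distribution
= not A or not D   — complement / identity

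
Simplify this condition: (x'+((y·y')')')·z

x'·z

(x'+((y·y')')')·z
= (x'+y·y')·z
= x'·z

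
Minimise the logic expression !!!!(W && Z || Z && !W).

Z

!!!!(W && Z || Z && !W)
= !!(W && Z || Z && !W)
= !!Z
= Z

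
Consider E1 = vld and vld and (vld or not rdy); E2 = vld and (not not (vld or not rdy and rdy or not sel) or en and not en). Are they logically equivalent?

E1: vld and vld and (vld or not rdy)
    = vld and (vld or not rdy)
    = vld
E2: vld and (not not (vld or not rdy and rdy or not sel) or en and not en)
    = vld and not not (vld or not rdy and rdy or not sel)
    = vld and (vld or not rdy and rdy or not sel)
    = vld and (vld or not sel)
    = vld
Both reduce to vld, so they are equivalent.

Yes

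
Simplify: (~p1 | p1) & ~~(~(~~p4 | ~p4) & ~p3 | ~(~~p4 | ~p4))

(~p1 | p1) & ~~(~(~~p4 | ~p4) & ~p3 | ~(~~p4 | ~p4))
= (~p1 | p1) & ~~~(~~p4 | ~p4)
= (~p1 | p1) & ~(~~p4 | ~p4)
= (~p1 | p1) & ~p4 & p4
= ~p4 & p4
= 0

0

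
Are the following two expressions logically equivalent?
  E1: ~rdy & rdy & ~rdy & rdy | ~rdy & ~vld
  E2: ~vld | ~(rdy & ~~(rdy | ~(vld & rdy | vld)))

E1: ~rdy & rdy & ~rdy & rdy | ~rdy & ~vld
    = ~rdy & rdy | ~rdy & ~vld   — idempotence
    = ~rdy & ~vld   — complement / identity
E2: ~vld | ~(rdy & ~~(rdy | ~(vld & rdy | vld)))
    = ~vld | ~(rdy & ~~(rdy | ~vld))   — absorption
    = ~vld | ~(rdy & (rdy | ~vld))   — double negation
    = ~vld | ~rdy   — absorption
These differ: at rdy=0, vld=1, E1 = 0 but E2 = 1.

No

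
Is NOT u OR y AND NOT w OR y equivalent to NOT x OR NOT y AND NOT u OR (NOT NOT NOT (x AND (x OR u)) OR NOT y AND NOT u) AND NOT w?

No

E1: NOT u OR y AND NOT w OR y
    = NOT u OR y
E2: NOT x OR NOT y AND NOT u OR (NOT NOT NOT (x AND (x OR u)) OR NOT y AND NOT u) AND NOT w
    = NOT x OR NOT y AND NOT u OR (NOT (x AND (x OR u)) OR NOT y AND NOT u) AND NOT w
    = NOT x OR NOT y AND NOT u OR (NOT x OR NOT y AND NOT u) AND NOT w
    = NOT x OR NOT y AND NOT u
These differ: at u=1, w=1, x=1, y=1, E1 = 1 but E2 = 0.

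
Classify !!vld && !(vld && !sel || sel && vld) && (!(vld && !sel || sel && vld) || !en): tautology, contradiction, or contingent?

contradiction

!!vld && !(vld && !sel || sel && vld) && (!(vld && !sel || sel && vld) || !en)
= !!vld && !(vld && !sel || sel && vld)   [absorption]
= vld && !(vld && !sel || sel && vld)   [double negation]
= vld && !vld   [distribution]
= false   [complement]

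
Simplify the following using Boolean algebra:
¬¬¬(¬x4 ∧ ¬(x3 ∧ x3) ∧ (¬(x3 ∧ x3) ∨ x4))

x4 ∨ x3

¬¬¬(¬x4 ∧ ¬(x3 ∧ x3) ∧ (¬(x3 ∧ x3) ∨ x4))
= ¬¬¬(¬x4 ∧ ¬(x3 ∧ x3))   [absorption]
= ¬¬¬(¬x4 ∧ ¬x3)   [idempotence]
= ¬(¬x4 ∧ ¬x3)   [double negation]
= x4 ∨ x3   [De Morgan]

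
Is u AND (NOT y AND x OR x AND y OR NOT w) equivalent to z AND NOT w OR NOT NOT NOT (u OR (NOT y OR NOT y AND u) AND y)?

No

E1: u AND (NOT y AND x OR x AND y OR NOT w)
    = u AND (x OR NOT w)   (distribution)
E2: z AND NOT w OR NOT NOT NOT (u OR (NOT y OR NOT y AND u) AND y)
    = z AND NOT w OR NOT NOT NOT (u OR NOT y AND y)   (absorption)
    = z AND NOT w OR NOT NOT NOT u   (complement / identity)
    = z AND NOT w OR NOT u   (double negation)
These differ: at u=0, w=0, x=1, y=0, z=1, E1 = 0 but E2 = 1.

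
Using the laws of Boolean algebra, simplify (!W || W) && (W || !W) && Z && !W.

Z && !W

(!W || W) && (W || !W) && Z && !W
= (!W || W) && Z && !W   [complement / identity]
= Z && !W   [complement / identity]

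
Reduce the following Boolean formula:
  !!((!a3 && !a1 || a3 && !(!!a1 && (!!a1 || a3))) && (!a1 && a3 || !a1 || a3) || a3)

!!((!a3 && !a1 || a3 && !(!!a1 && (!!a1 || a3))) && (!a1 && a3 || !a1 || a3) || a3)
= !!((!a3 && !a1 || a3 && !!!a1) && (!a1 && a3 || !a1 || a3) || a3)   [absorption]
= (!a3 && !a1 || a3 && !!!a1) && (!a1 && a3 || !a1 || a3) || a3   [double negation]
= (!a3 && !a1 || a3 && !a1) && (!a1 && a3 || !a1 || a3) || a3   [double negation]
= !a1 && (!a1 && a3 || !a1 || a3) || a3   [distribution]
= !a1 && (!a1 || a3) || a3   [absorption]
= !a1 || a3   [absorption]

!a1 || a3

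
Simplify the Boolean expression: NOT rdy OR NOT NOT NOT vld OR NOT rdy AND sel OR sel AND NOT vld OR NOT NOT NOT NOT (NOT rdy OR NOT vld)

NOT rdy OR NOT NOT NOT vld OR NOT rdy AND sel OR sel AND NOT vld OR NOT NOT NOT NOT (NOT rdy OR NOT vld)
= NOT rdy OR NOT vld OR NOT rdy AND sel OR sel AND NOT vld OR NOT NOT NOT NOT (NOT rdy OR NOT vld)
= NOT rdy OR NOT vld OR NOT rdy AND sel OR sel AND NOT vld OR NOT NOT (NOT rdy OR NOT vld)
= NOT rdy OR NOT vld OR (NOT rdy OR NOT vld) AND sel OR NOT NOT (NOT rdy OR NOT vld)
= NOT rdy OR NOT vld OR NOT NOT (NOT rdy OR NOT vld)
= NOT rdy OR NOT vld OR NOT rdy OR NOT vld
= NOT rdy OR NOT vld

NOT rdy OR NOT vld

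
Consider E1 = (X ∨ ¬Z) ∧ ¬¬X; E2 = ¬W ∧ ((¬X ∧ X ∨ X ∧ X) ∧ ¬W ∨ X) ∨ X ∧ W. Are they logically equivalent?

E1: (X ∨ ¬Z) ∧ ¬¬X
    = (X ∨ ¬Z) ∧ X
    = X
E2: ¬W ∧ ((¬X ∧ X ∨ X ∧ X) ∧ ¬W ∨ X) ∨ X ∧ W
    = ¬W ∧ (X ∧ ¬W ∨ X) ∨ X ∧ W
    = ¬W ∧ X ∨ X ∧ W
    = X
Both reduce to X, so they are equivalent.

Yes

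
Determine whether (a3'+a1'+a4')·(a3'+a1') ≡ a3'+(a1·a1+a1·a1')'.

E1: (a3'+a1'+a4')·(a3'+a1')
    = a3'+a1'   — absorption
E2: a3'+(a1·a1+a1·a1')'
    = a3'+a1'   — distribution
Both reduce to a3'+a1', so they are equivalent.

Yes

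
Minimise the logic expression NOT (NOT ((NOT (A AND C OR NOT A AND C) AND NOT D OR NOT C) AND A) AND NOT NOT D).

NOT C AND A OR NOT D

NOT (NOT ((NOT (A AND C OR NOT A AND C) AND NOT D OR NOT C) AND A) AND NOT NOT D)
= NOT (NOT ((NOT C AND NOT D OR NOT C) AND A) AND NOT NOT D)
= (NOT C AND NOT D OR NOT C) AND A OR NOT D
= NOT C AND A OR NOT D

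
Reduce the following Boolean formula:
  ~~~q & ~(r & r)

~~~q & ~(r & r)
= ~~~q & ~r   [idempotence]
= ~q & ~r   [double negation]

~q & ~r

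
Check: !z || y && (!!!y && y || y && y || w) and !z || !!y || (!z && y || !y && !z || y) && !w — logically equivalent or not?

Yes

E1: !z || y && (!!!y && y || y && y || w)
    = !z || y && (!y && y || y && y || w)   (double negation)
    = !z || y && (y || w)   (distribution)
    = !z || y   (absorption)
E2: !z || !!y || (!z && y || !y && !z || y) && !w
    = !z || !!y || (!z || y) && !w   (distribution)
    = !z || y || (!z || y) && !w   (double negation)
    = !z || y   (absorption)
Both reduce to !z || y, so they are equivalent.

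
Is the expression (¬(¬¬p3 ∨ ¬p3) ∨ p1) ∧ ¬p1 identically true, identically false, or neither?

identically false

(¬(¬¬p3 ∨ ¬p3) ∨ p1) ∧ ¬p1
= (¬p3 ∧ p3 ∨ p1) ∧ ¬p1
= p1 ∧ ¬p1
= False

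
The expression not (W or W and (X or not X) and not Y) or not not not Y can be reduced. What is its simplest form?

not (W or W and (X or not X) and not Y) or not not not Y
= not (W or W and not Y) or not not not Y   (complement / identity)
= not W or not not not Y   (absorption)
= not W or not Y   (double negation)

not W or not Y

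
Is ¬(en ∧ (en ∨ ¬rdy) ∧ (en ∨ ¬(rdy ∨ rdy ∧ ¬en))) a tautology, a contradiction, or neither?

neither

¬(en ∧ (en ∨ ¬rdy) ∧ (en ∨ ¬(rdy ∨ rdy ∧ ¬en)))
= ¬(en ∧ (en ∨ ¬rdy) ∧ (en ∨ ¬rdy))   (absorption)
= ¬(en ∧ (en ∨ ¬rdy))   (absorption)
= ¬en   (absorption)
This depends on en, so it is not a constant.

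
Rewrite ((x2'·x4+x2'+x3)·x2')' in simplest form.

((x2'·x4+x2'+x3)·x2')'
= ((x2'+x3)·x2')'   (absorption)
= (x2')'   (absorption)
= x2   (double negation)

x2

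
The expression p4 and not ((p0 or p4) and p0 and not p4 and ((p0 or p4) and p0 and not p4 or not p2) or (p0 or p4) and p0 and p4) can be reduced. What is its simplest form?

p4 and not p0

p4 and not ((p0 or p4) and p0 and not p4 and ((p0 or p4) and p0 and not p4 or not p2) or (p0 or p4) and p0 and p4)
= p4 and not ((p0 or p4) and p0 and not p4 or (p0 or p4) and p0 and p4)   [absorption]
= p4 and not ((p0 or p4) and p0)   [distribution]
= p4 and not p0   [absorption]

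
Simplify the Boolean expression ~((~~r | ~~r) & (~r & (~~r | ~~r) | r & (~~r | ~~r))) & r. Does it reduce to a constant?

0

~((~~r | ~~r) & (~r & (~~r | ~~r) | r & (~~r | ~~r))) & r
= ~((~~r | ~~r) & (~~r | ~~r)) & r   (distribution)
= ~(~~r | ~~r) & r   (idempotence)
= ~~~r & r   (idempotence)
= ~r & r   (double negation)
= 0   (complement)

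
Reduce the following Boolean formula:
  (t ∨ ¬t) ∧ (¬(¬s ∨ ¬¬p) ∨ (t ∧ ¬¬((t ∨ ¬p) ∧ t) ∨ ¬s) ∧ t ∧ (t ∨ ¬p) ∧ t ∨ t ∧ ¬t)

(t ∨ ¬t) ∧ (¬(¬s ∨ ¬¬p) ∨ (t ∧ ¬¬((t ∨ ¬p) ∧ t) ∨ ¬s) ∧ t ∧ (t ∨ ¬p) ∧ t ∨ t ∧ ¬t)
= (t ∨ ¬t) ∧ (¬(¬s ∨ ¬¬p) ∨ (t ∧ (t ∨ ¬p) ∧ t ∨ ¬s) ∧ t ∧ (t ∨ ¬p) ∧ t ∨ t ∧ ¬t)   [double negation]
= (t ∨ ¬t) ∧ (¬(¬s ∨ ¬¬p) ∨ t ∧ (t ∨ ¬p) ∧ t ∨ t ∧ ¬t)   [absorption]
= (t ∨ ¬t) ∧ (s ∧ ¬p ∨ t ∧ (t ∨ ¬p) ∧ t ∨ t ∧ ¬t)   [De Morgan]
= (t ∨ ¬t) ∧ (s ∧ ¬p ∨ t ∧ t ∨ t ∧ ¬t)   [absorption]
= s ∧ ¬p ∨ t ∧ t ∨ t ∧ ¬t   [complement / identity]
= s ∧ ¬p ∨ t   [distribution]

s ∧ ¬p ∨ t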